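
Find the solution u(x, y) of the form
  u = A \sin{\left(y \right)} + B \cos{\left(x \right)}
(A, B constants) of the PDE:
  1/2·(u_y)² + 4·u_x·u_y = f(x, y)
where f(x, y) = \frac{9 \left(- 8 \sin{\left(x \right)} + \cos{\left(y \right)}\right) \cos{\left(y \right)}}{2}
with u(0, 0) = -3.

Substitute the ansatz u = A \sin{\left(y \right)} + B \cos{\left(x \right)} into the left-hand side.
Derivatives of the ansatz:
  u_y = A \cos{\left(y \right)}
  u_x = - B \sin{\left(x \right)}
Term by term:
  1/2·(u_y)² = \frac{A^{2} \cos^{2}{\left(y \right)}}{2}
  4·u_x·u_y = - 4 A B \sin{\left(x \right)} \cos{\left(y \right)}
So the left-hand side equals
  \frac{A^{2} \cos^{2}{\left(y \right)}}{2} - 4 A B \sin{\left(x \right)} \cos{\left(y \right)}
This must equal f(x, y) identically; expanded, f = - 36 \sin{\left(x \right)} \cos{\left(y \right)} + \frac{9 \cos^{2}{\left(y \right)}}{2}.
Matching coefficients of the independent functions:
  [\sin{\left(x \right)} \cos{\left(y \right)}]:  - 4 A B = -36
  [\cos^{2}{\left(y \right)}]:  \frac{A^{2}}{2} = \frac{9}{2}
These equations allow (A, B) = (-3, -3) or (3, 3).
Impose the point condition(s):
  u(0, 0) = -3  ⟹  B = -3
Only A = -3, B = -3 satisfies everything.
Hence u(x, y) = - 3 \sin{\left(y \right)} - 3 \cos{\left(x \right)}.

Answer: u(x, y) = - 3 \sin{\left(y \right)} - 3 \cos{\left(x \right)}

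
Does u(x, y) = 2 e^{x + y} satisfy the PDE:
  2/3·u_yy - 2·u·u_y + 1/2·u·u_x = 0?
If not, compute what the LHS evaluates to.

Evaluate each term of the left-hand side for u = 2 e^{x + y}.
Derivatives:
  u_yy = 2 e^{x} e^{y}
  u_y = 2 e^{x} e^{y}
  u_x = 2 e^{x} e^{y}
Terms:
  2/3·u_yy = \frac{4 e^{x + y}}{3}
  -2·u·u_y = - 8 e^{2 x + 2 y}
  1/2·u·u_x = 2 e^{2 x + 2 y}
Sum: LHS = \frac{4 e^{x + y}}{3} - 6 e^{2 x + 2 y}
Given right-hand side: 0. Difference LHS − RHS = \frac{4 e^{x + y}}{3} - 6 e^{2 x + 2 y} ≠ 0, so u is not a solution.

Answer: No, the LHS evaluates to \frac{4 e^{x + y}}{3} - 6 e^{2 x + 2 y}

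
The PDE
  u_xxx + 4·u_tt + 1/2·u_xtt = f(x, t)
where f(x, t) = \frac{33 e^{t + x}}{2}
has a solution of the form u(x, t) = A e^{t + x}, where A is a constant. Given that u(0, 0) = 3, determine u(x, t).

Substitute the ansatz u = A e^{t + x} into the left-hand side.
Derivatives of the ansatz:
  u_xxx = A e^{t} e^{x}
  u_tt = A e^{t} e^{x}
  u_xtt = A e^{t} e^{x}
Term by term:
  u_xxx = A e^{t} e^{x}
  4·u_tt = 4 A e^{t} e^{x}
  1/2·u_xtt = \frac{A e^{t} e^{x}}{2}
So the left-hand side equals
  \frac{11 A e^{t} e^{x}}{2}
This must equal f(x, t) identically; expanded, f = \frac{33 e^{t} e^{x}}{2}.
Matching coefficients of the independent functions:
  [e^{t} e^{x}]:  \frac{11 A}{2} = \frac{33}{2}
Solving: A = 3.
Check against the point condition:
  u(0, 0) = 3  ⟹  A = 3  ✓
Hence u(x, t) = 3 e^{t + x}.

Answer: u(x, t) = 3 e^{t + x}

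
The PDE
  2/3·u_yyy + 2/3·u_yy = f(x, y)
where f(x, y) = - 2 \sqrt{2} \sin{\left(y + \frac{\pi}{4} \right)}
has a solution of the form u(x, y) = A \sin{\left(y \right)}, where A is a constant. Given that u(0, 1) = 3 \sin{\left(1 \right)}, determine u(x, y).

Substitute the ansatz u = A \sin{\left(y \right)} into the left-hand side.
Derivatives of the ansatz:
  u_yyy = - A \cos{\left(y \right)}
  u_yy = - A \sin{\left(y \right)}
Term by term:
  2/3·u_yyy = - \frac{2 A \cos{\left(y \right)}}{3}
  2/3·u_yy = - \frac{2 A \sin{\left(y \right)}}{3}
So the left-hand side equals
  - \frac{2 A \sin{\left(y \right)}}{3} - \frac{2 A \cos{\left(y \right)}}{3}
This must equal f(x, y) identically; expanded, f = - 2 \sin{\left(y \right)} - 2 \cos{\left(y \right)}.
Matching coefficients of the independent functions:
  [\sin{\left(y \right)}, \cos{\left(y \right)}]:  - \frac{2 A}{3} = -2
Solving: A = 3.
Check against the point condition:
  u(0, 1) = 3 \sin{\left(1 \right)}  ⟹  A \sin{\left(1 \right)} = 3 \sin{\left(1 \right)}  ✓
Hence u(x, y) = 3 \sin{\left(y \right)}.

Answer: u(x, y) = 3 \sin{\left(y \right)}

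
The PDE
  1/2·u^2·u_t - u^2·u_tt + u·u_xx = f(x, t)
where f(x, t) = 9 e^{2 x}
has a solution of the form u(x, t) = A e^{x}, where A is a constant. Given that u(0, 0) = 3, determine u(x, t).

Substitute the ansatz u = A e^{x} into the left-hand side.
Derivatives of the ansatz:
  u_t = 0
  u_tt = 0
  u_xx = A e^{x}
Term by term:
  1/2·u^2·u_t = 0
  -u^2·u_tt = 0
  u·u_xx = A^{2} e^{2 x}
So the left-hand side equals
  A^{2} e^{2 x}
This must equal f(x, t) = 9 e^{2 x} identically.
Matching coefficients of the independent functions:
  [e^{2 x}]:  A^{2} = 9
These equations allow (A) = (-3) or (3).
Impose the point condition(s):
  u(0, 0) = 3  ⟹  A = 3
Only A = 3 satisfies everything.
Hence u(x, t) = 3 e^{x}.

Answer: u(x, t) = 3 e^{x}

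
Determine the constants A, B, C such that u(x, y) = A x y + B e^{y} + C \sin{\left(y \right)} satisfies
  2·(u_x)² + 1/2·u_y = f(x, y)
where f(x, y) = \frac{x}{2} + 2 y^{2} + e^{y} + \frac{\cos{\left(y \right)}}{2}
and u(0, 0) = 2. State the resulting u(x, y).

Substitute the ansatz u = A x y + B e^{y} + C \sin{\left(y \right)} into the left-hand side.
Derivatives of the ansatz:
  u_x = A y
  u_y = A x + B e^{y} + C \cos{\left(y \right)}
Term by term:
  2·(u_x)² = 2 A^{2} y^{2}
  1/2·u_y = \frac{A x}{2} + \frac{B e^{y}}{2} + \frac{C \cos{\left(y \right)}}{2}
So the left-hand side equals
  2 A^{2} y^{2} + \frac{A x}{2} + \frac{B e^{y}}{2} + \frac{C \cos{\left(y \right)}}{2}
This must equal f(x, y) = \frac{x}{2} + 2 y^{2} + e^{y} + \frac{\cos{\left(y \right)}}{2} identically.
Matching coefficients of the independent functions:
  [x]:  \frac{A}{2} = \frac{1}{2}
  [y^{2}]:  2 A^{2} = 2
  [e^{y}]:  \frac{B}{2} = 1
  [\cos{\left(y \right)}]:  \frac{C}{2} = \frac{1}{2}
Solving: A = 1, B = 2, C = 1.
Check against the point condition:
  u(0, 0) = 2  ⟹  B = 2  ✓
Hence u(x, y) = x y + 2 e^{y} + \sin{\left(y \right)}.

Answer: u(x, y) = x y + 2 e^{y} + \sin{\left(y \right)}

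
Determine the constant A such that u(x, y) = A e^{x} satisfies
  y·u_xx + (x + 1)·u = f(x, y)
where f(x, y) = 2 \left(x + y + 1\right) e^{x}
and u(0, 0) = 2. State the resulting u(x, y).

Substitute the ansatz u = A e^{x} into the left-hand side.
Derivatives of the ansatz:
  u_xx = A e^{x}
Term by term:
  y·u_xx = A y e^{x}
  (x + 1)·u = A x e^{x} + A e^{x}
So the left-hand side equals
  A x e^{x} + A y e^{x} + A e^{x}
This must equal f(x, y) identically; expanded, f = 2 x e^{x} + 2 y e^{x} + 2 e^{x}.
Matching coefficients of the independent functions:
  [x e^{x}, y e^{x}, e^{x}]:  A = 2
Solving: A = 2.
Check against the point condition:
  u(0, 0) = 2  ⟹  A = 2  ✓
Hence u(x, y) = 2 e^{x}.

Answer: u(x, y) = 2 e^{x}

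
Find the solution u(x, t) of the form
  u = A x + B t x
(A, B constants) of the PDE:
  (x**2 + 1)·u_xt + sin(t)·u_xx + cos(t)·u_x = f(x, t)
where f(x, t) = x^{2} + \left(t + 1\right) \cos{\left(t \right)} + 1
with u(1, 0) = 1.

Answer: u(x, t) = t x + x

Derivation:
Substitute the ansatz u = A x + B t x into the left-hand side.
Derivatives of the ansatz:
  u_xt = B
  u_xx = 0
  u_x = A + B t
Term by term:
  (x**2 + 1)·u_xt = B x^{2} + B
  sin(t)·u_xx = 0
  cos(t)·u_x = A \cos{\left(t \right)} + B t \cos{\left(t \right)}
So the left-hand side equals
  A \cos{\left(t \right)} + B t \cos{\left(t \right)} + B x^{2} + B
This must equal f(x, t) identically; expanded, f = t \cos{\left(t \right)} + x^{2} + \cos{\left(t \right)} + 1.
Matching coefficients of the independent functions:
  [constant term, x^{2}, t \cos{\left(t \right)}]:  B = 1
  [\cos{\left(t \right)}]:  A = 1
Solving: A = 1, B = 1.
Check against the point condition:
  u(1, 0) = 1  ⟹  A = 1  ✓
Hence u(x, t) = t x + x.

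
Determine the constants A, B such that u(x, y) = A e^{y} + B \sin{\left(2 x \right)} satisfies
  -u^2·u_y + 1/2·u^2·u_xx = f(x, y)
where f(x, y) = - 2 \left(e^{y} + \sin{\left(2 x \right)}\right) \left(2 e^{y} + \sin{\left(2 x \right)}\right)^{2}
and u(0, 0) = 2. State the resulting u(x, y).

Substitute the ansatz u = A e^{y} + B \sin{\left(2 x \right)} into the left-hand side.
Derivatives of the ansatz:
  u_y = A e^{y}
  u_xx = - 4 B \sin{\left(2 x \right)}
Term by term:
  -u^2·u_y = - A^{3} e^{3 y} - 2 A^{2} B e^{2 y} \sin{\left(2 x \right)} - A B^{2} e^{y} \sin^{2}{\left(2 x \right)}
  1/2·u^2·u_xx = - 2 A^{2} B e^{2 y} \sin{\left(2 x \right)} - 4 A B^{2} e^{y} \sin^{2}{\left(2 x \right)} - 2 B^{3} \sin^{3}{\left(2 x \right)}
So the left-hand side equals
  - A^{3} e^{3 y} - 4 A^{2} B e^{2 y} \sin{\left(2 x \right)} - 5 A B^{2} e^{y} \sin^{2}{\left(2 x \right)} - 2 B^{3} \sin^{3}{\left(2 x \right)}
This must equal f(x, y) identically; expanded, f = - 8 e^{3 y} - 16 e^{2 y} \sin{\left(2 x \right)} - 10 e^{y} \sin^{2}{\left(2 x \right)} - 2 \sin^{3}{\left(2 x \right)}.
Matching coefficients of the independent functions:
  [e^{y} \sin^{2}{\left(2 x \right)}]:  - 5 A B^{2} = -10
  [e^{2 y} \sin{\left(2 x \right)}]:  - 4 A^{2} B = -16
  [e^{3 y}]:  - A^{3} = -8
  [\sin^{3}{\left(2 x \right)}]:  - 2 B^{3} = -2
Solving: A = 2, B = 1.
Check against the point condition:
  u(0, 0) = 2  ⟹  A = 2  ✓
Hence u(x, y) = 2 e^{y} + \sin{\left(2 x \right)}.

Answer: u(x, y) = 2 e^{y} + \sin{\left(2 x \right)}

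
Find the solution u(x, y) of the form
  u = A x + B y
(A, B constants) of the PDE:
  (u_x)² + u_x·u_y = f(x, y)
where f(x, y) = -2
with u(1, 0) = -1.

Substitute the ansatz u = A x + B y into the left-hand side.
Derivatives of the ansatz:
  u_x = A
  u_y = B
Term by term:
  (u_x)² = A^{2}
  u_x·u_y = A B
So the left-hand side equals
  A^{2} + A B
This must equal f(x, y) = -2 identically.
Matching coefficients of the independent functions:
  [constant term]:  A^{2} + A B = -2
These equations do not fix every constant; impose the point condition(s):
  u(1, 0) = -1  ⟹  A = -1
Solving the combined system: A = -1, B = 3.
Hence u(x, y) = - x + 3 y.

Answer: u(x, y) = - x + 3 y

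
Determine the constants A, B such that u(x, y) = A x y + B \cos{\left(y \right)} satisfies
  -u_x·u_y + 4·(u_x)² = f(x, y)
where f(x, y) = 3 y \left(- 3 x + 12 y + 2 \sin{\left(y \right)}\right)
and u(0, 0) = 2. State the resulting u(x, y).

Substitute the ansatz u = A x y + B \cos{\left(y \right)} into the left-hand side.
Derivatives of the ansatz:
  u_x = A y
  u_y = A x - B \sin{\left(y \right)}
Term by term:
  -u_x·u_y = - A^{2} x y + A B y \sin{\left(y \right)}
  4·(u_x)² = 4 A^{2} y^{2}
So the left-hand side equals
  - A^{2} x y + 4 A^{2} y^{2} + A B y \sin{\left(y \right)}
This must equal f(x, y) identically; expanded, f = - 9 x y + 36 y^{2} + 6 y \sin{\left(y \right)}.
Matching coefficients of the independent functions:
  [y^{2}]:  4 A^{2} = 36
  [x y]:  - A^{2} = -9
  [y \sin{\left(y \right)}]:  A B = 6
These equations allow (A, B) = (-3, -2) or (3, 2).
Impose the point condition(s):
  u(0, 0) = 2  ⟹  B = 2
Only A = 3, B = 2 satisfies everything.
Hence u(x, y) = 3 x y + 2 \cos{\left(y \right)}.

Answer: u(x, y) = 3 x y + 2 \cos{\left(y \right)}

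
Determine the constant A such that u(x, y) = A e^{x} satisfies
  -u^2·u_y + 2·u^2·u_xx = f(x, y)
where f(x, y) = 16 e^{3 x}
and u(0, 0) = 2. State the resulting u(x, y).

Substitute the ansatz u = A e^{x} into the left-hand side.
Derivatives of the ansatz:
  u_y = 0
  u_xx = A e^{x}
Term by term:
  -u^2·u_y = 0
  2·u^2·u_xx = 2 A^{3} e^{3 x}
So the left-hand side equals
  2 A^{3} e^{3 x}
This must equal f(x, y) = 16 e^{3 x} identically.
Matching coefficients of the independent functions:
  [e^{3 x}]:  2 A^{3} = 16
Solving: A = 2.
Check against the point condition:
  u(0, 0) = 2  ⟹  A = 2  ✓
Hence u(x, y) = 2 e^{x}.

Answer: u(x, y) = 2 e^{x}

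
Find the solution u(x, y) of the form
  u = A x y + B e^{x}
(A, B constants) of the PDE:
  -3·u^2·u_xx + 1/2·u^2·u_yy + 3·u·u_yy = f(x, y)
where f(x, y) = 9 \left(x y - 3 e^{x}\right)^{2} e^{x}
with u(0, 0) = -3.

Substitute the ansatz u = A x y + B e^{x} into the left-hand side.
Derivatives of the ansatz:
  u_xx = B e^{x}
  u_yy = 0
Term by term:
  -3·u^2·u_xx = - 3 A^{2} B x^{2} y^{2} e^{x} - 6 A B^{2} x y e^{2 x} - 3 B^{3} e^{3 x}
  1/2·u^2·u_yy = 0
  3·u·u_yy = 0
So the left-hand side equals
  - 3 A^{2} B x^{2} y^{2} e^{x} - 6 A B^{2} x y e^{2 x} - 3 B^{3} e^{3 x}
This must equal f(x, y) identically; expanded, f = 9 x^{2} y^{2} e^{x} - 54 x y e^{2 x} + 81 e^{3 x}.
Matching coefficients of the independent functions:
  [x y e^{2 x}]:  - 6 A B^{2} = -54
  [x^{2} y^{2} e^{x}]:  - 3 A^{2} B = 9
  [e^{3 x}]:  - 3 B^{3} = 81
Solving: A = 1, B = -3.
Check against the point condition:
  u(0, 0) = -3  ⟹  B = -3  ✓
Hence u(x, y) = x y - 3 e^{x}.

Answer: u(x, y) = x y - 3 e^{x}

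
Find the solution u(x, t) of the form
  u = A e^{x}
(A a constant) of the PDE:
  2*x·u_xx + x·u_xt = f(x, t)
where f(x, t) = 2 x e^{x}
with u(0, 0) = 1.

Substitute the ansatz u = A e^{x} into the left-hand side.
Derivatives of the ansatz:
  u_xx = A e^{x}
  u_xt = 0
Term by term:
  2*x·u_xx = 2 A x e^{x}
  x·u_xt = 0
So the left-hand side equals
  2 A x e^{x}
This must equal f(x, t) = 2 x e^{x} identically.
Matching coefficients of the independent functions:
  [x e^{x}]:  2 A = 2
Solving: A = 1.
Check against the point condition:
  u(0, 0) = 1  ⟹  A = 1  ✓
Hence u(x, t) = e^{x}.

Answer: u(x, t) = e^{x}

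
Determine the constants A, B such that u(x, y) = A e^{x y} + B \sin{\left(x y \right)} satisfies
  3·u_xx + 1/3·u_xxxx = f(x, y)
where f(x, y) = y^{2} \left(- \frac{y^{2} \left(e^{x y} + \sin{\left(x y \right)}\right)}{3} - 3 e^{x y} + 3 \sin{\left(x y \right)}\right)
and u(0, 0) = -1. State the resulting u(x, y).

Answer: u(x, y) = - e^{x y} - \sin{\left(x y \right)}

Derivation:
Substitute the ansatz u = A e^{x y} + B \sin{\left(x y \right)} into the left-hand side.
Derivatives of the ansatz:
  u_xx = A y^{2} e^{x y} - B y^{2} \sin{\left(x y \right)}
  u_xxxx = A y^{4} e^{x y} + B y^{4} \sin{\left(x y \right)}
Term by term:
  3·u_xx = 3 A y^{2} e^{x y} - 3 B y^{2} \sin{\left(x y \right)}
  1/3·u_xxxx = \frac{A y^{4} e^{x y}}{3} + \frac{B y^{4} \sin{\left(x y \right)}}{3}
So the left-hand side equals
  \frac{A y^{4} e^{x y}}{3} + 3 A y^{2} e^{x y} + \frac{B y^{4} \sin{\left(x y \right)}}{3} - 3 B y^{2} \sin{\left(x y \right)}
This must equal f(x, y) identically; expanded, f = - \frac{y^{4} e^{x y}}{3} - \frac{y^{4} \sin{\left(x y \right)}}{3} - 3 y^{2} e^{x y} + 3 y^{2} \sin{\left(x y \right)}.
Matching coefficients of the independent functions:
  [y^{2} e^{x y}]:  3 A = -3
  [y^{2} \sin{\left(x y \right)}]:  - 3 B = 3
  [y^{4} e^{x y}]:  \frac{A}{3} = - \frac{1}{3}
  [y^{4} \sin{\left(x y \right)}]:  \frac{B}{3} = - \frac{1}{3}
Solving: A = -1, B = -1.
Check against the point condition:
  u(0, 0) = -1  ⟹  A = -1  ✓
Hence u(x, y) = - e^{x y} - \sin{\left(x y \right)}.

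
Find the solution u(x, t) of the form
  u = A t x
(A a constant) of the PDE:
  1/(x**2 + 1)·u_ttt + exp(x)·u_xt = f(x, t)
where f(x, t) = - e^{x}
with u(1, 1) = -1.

Answer: u(x, t) = - t x

Derivation:
Substitute the ansatz u = A t x into the left-hand side.
Derivatives of the ansatz:
  u_ttt = 0
  u_xt = A
Term by term:
  1/(x**2 + 1)·u_ttt = 0
  exp(x)·u_xt = A e^{x}
So the left-hand side equals
  A e^{x}
This must equal f(x, t) = - e^{x} identically.
Matching coefficients of the independent functions:
  [e^{x}]:  A = -1
Solving: A = -1.
Check against the point condition:
  u(1, 1) = -1  ⟹  A = -1  ✓
Hence u(x, t) = - t x.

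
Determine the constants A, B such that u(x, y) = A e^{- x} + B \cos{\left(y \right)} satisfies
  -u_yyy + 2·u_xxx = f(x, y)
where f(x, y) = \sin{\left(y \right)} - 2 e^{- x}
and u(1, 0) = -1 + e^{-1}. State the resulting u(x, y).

Substitute the ansatz u = A e^{- x} + B \cos{\left(y \right)} into the left-hand side.
Derivatives of the ansatz:
  u_yyy = B \sin{\left(y \right)}
  u_xxx = - A e^{- x}
Term by term:
  -u_yyy = - B \sin{\left(y \right)}
  2·u_xxx = - 2 A e^{- x}
So the left-hand side equals
  - 2 A e^{- x} - B \sin{\left(y \right)}
This must equal f(x, y) = \sin{\left(y \right)} - 2 e^{- x} identically.
Matching coefficients of the independent functions:
  [e^{- x}]:  - 2 A = -2
  [\sin{\left(y \right)}]:  - B = 1
Solving: A = 1, B = -1.
Check against the point condition:
  u(1, 0) = -1 + e^{-1}  ⟹  \frac{A}{e} + B = -1 + e^{-1}  ✓
Hence u(x, y) = - \cos{\left(y \right)} + e^{- x}.

Answer: u(x, y) = - \cos{\left(y \right)} + e^{- x}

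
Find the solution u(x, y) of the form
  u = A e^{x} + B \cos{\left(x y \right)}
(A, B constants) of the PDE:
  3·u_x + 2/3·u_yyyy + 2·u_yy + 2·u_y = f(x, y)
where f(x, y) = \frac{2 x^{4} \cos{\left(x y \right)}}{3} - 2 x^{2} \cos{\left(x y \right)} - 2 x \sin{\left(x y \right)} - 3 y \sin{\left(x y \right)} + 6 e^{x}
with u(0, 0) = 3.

Answer: u(x, y) = 2 e^{x} + \cos{\left(x y \right)}

Derivation:
Substitute the ansatz u = A e^{x} + B \cos{\left(x y \right)} into the left-hand side.
Derivatives of the ansatz:
  u_x = A e^{x} - B y \sin{\left(x y \right)}
  u_yyyy = B x^{4} \cos{\left(x y \right)}
  u_yy = - B x^{2} \cos{\left(x y \right)}
  u_y = - B x \sin{\left(x y \right)}
Term by term:
  3·u_x = 3 A e^{x} - 3 B y \sin{\left(x y \right)}
  2/3·u_yyyy = \frac{2 B x^{4} \cos{\left(x y \right)}}{3}
  2·u_yy = - 2 B x^{2} \cos{\left(x y \right)}
  2·u_y = - 2 B x \sin{\left(x y \right)}
So the left-hand side equals
  3 A e^{x} + \frac{2 B x^{4} \cos{\left(x y \right)}}{3} - 2 B x^{2} \cos{\left(x y \right)} - 2 B x \sin{\left(x y \right)} - 3 B y \sin{\left(x y \right)}
This must equal f(x, y) = \frac{2 x^{4} \cos{\left(x y \right)}}{3} - 2 x^{2} \cos{\left(x y \right)} - 2 x \sin{\left(x y \right)} - 3 y \sin{\left(x y \right)} + 6 e^{x} identically.
Matching coefficients of the independent functions:
  [x \sin{\left(x y \right)}, x^{2} \cos{\left(x y \right)}]:  - 2 B = -2
  [x^{4} \cos{\left(x y \right)}]:  \frac{2 B}{3} = \frac{2}{3}
  [y \sin{\left(x y \right)}]:  - 3 B = -3
  [e^{x}]:  3 A = 6
Solving: A = 2, B = 1.
Check against the point condition:
  u(0, 0) = 3  ⟹  A + B = 3  ✓
Hence u(x, y) = 2 e^{x} + \cos{\left(x y \right)}.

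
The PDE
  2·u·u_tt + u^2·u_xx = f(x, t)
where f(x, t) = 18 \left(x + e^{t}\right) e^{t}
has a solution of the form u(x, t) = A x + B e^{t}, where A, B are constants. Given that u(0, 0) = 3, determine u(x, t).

Substitute the ansatz u = A x + B e^{t} into the left-hand side.
Derivatives of the ansatz:
  u_tt = B e^{t}
  u_xx = 0
Term by term:
  2·u·u_tt = 2 A B x e^{t} + 2 B^{2} e^{2 t}
  u^2·u_xx = 0
So the left-hand side equals
  2 A B x e^{t} + 2 B^{2} e^{2 t}
This must equal f(x, t) identically; expanded, f = 18 x e^{t} + 18 e^{2 t}.
Matching coefficients of the independent functions:
  [x e^{t}]:  2 A B = 18
  [e^{2 t}]:  2 B^{2} = 18
These equations allow (A, B) = (-3, -3) or (3, 3).
Impose the point condition(s):
  u(0, 0) = 3  ⟹  B = 3
Only A = 3, B = 3 satisfies everything.
Hence u(x, t) = 3 x + 3 e^{t}.

Answer: u(x, t) = 3 x + 3 e^{t}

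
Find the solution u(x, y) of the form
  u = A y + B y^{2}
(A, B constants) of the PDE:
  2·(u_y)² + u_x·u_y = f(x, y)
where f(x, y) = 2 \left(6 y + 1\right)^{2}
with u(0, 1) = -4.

Substitute the ansatz u = A y + B y^{2} into the left-hand side.
Derivatives of the ansatz:
  u_y = A + 2 B y
  u_x = 0
Term by term:
  2·(u_y)² = 2 A^{2} + 8 A B y + 8 B^{2} y^{2}
  u_x·u_y = 0
So the left-hand side equals
  2 A^{2} + 8 A B y + 8 B^{2} y^{2}
This must equal f(x, y) identically; expanded, f = 72 y^{2} + 24 y + 2.
Matching coefficients of the independent functions:
  [constant term]:  2 A^{2} = 2
  [y]:  8 A B = 24
  [y^{2}]:  8 B^{2} = 72
These equations allow (A, B) = (-1, -3) or (1, 3).
Impose the point condition(s):
  u(0, 1) = -4  ⟹  A + B = -4
Only A = -1, B = -3 satisfies everything.
Hence u(x, y) = - 3 y^{2} - y.

Answer: u(x, y) = - 3 y^{2} - y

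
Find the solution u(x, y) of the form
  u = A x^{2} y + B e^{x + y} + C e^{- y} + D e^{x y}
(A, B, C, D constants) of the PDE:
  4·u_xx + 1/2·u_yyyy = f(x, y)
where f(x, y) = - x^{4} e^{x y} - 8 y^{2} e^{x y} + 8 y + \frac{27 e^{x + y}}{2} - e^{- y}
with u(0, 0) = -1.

Substitute the ansatz u = A x^{2} y + B e^{x + y} + C e^{- y} + D e^{x y} into the left-hand side.
Derivatives of the ansatz:
  u_xx = 2 A y + B e^{x} e^{y} + D y^{2} e^{x y}
  u_yyyy = B e^{x} e^{y} + C e^{- y} + D x^{4} e^{x y}
Term by term:
  4·u_xx = 8 A y + 4 B e^{x} e^{y} + 4 D y^{2} e^{x y}
  1/2·u_yyyy = \frac{B e^{x} e^{y}}{2} + \frac{C e^{- y}}{2} + \frac{D x^{4} e^{x y}}{2}
So the left-hand side equals
  8 A y + \frac{9 B e^{x} e^{y}}{2} + \frac{C e^{- y}}{2} + \frac{D x^{4} e^{x y}}{2} + 4 D y^{2} e^{x y}
This must equal f(x, y) identically; expanded, f = - x^{4} e^{x y} - 8 y^{2} e^{x y} + 8 y + \frac{27 e^{x} e^{y}}{2} - e^{- y}.
Matching coefficients of the independent functions:
  [y]:  8 A = 8
  [x^{4} e^{x y}]:  \frac{D}{2} = -1
  [y^{2} e^{x y}]:  4 D = -8
  [e^{x} e^{y}]:  \frac{9 B}{2} = \frac{27}{2}
  [e^{- y}]:  \frac{C}{2} = -1
Solving: A = 1, B = 3, C = -2, D = -2.
Check against the point condition:
  u(0, 0) = -1  ⟹  B + C + D = -1  ✓
Hence u(x, y) = x^{2} y - 2 e^{x y} + 3 e^{x + y} - 2 e^{- y}.

Answer: u(x, y) = x^{2} y - 2 e^{x y} + 3 e^{x + y} - 2 e^{- y}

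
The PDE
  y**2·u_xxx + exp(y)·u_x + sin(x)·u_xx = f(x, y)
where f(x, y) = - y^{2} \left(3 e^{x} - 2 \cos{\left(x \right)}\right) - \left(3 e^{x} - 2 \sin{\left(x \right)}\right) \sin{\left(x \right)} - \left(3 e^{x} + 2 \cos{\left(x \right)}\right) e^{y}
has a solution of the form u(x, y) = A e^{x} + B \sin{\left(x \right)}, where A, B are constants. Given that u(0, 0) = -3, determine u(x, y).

Answer: u(x, y) = - 3 e^{x} - 2 \sin{\left(x \right)}

Derivation:
Substitute the ansatz u = A e^{x} + B \sin{\left(x \right)} into the left-hand side.
Derivatives of the ansatz:
  u_xxx = A e^{x} - B \cos{\left(x \right)}
  u_x = A e^{x} + B \cos{\left(x \right)}
  u_xx = A e^{x} - B \sin{\left(x \right)}
Term by term:
  y**2·u_xxx = A y^{2} e^{x} - B y^{2} \cos{\left(x \right)}
  exp(y)·u_x = A e^{x} e^{y} + B e^{y} \cos{\left(x \right)}
  sin(x)·u_xx = A e^{x} \sin{\left(x \right)} - B \sin^{2}{\left(x \right)}
So the left-hand side equals
  A y^{2} e^{x} + A e^{x} e^{y} + A e^{x} \sin{\left(x \right)} - B y^{2} \cos{\left(x \right)} + B e^{y} \cos{\left(x \right)} - B \sin^{2}{\left(x \right)}
This must equal f(x, y) identically; expanded, f = - 3 y^{2} e^{x} + 2 y^{2} \cos{\left(x \right)} - 3 e^{x} e^{y} - 3 e^{x} \sin{\left(x \right)} - 2 e^{y} \cos{\left(x \right)} + 2 \sin^{2}{\left(x \right)}.
Matching coefficients of the independent functions:
  [y^{2} e^{x}, e^{x} e^{y}, e^{x} \sin{\left(x \right)}]:  A = -3
  [y^{2} \cos{\left(x \right)}, \sin^{2}{\left(x \right)}]:  - B = 2
  [e^{y} \cos{\left(x \right)}]:  B = -2
Solving: A = -3, B = -2.
Check against the point condition:
  u(0, 0) = -3  ⟹  A = -3  ✓
Hence u(x, y) = - 3 e^{x} - 2 \sin{\left(x \right)}.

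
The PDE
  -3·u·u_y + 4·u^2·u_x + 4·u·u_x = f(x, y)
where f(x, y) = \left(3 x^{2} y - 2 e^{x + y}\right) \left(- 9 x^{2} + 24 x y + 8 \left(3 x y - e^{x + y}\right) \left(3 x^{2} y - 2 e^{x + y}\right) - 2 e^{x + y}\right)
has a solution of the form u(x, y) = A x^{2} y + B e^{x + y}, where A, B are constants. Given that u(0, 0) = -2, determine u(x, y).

Answer: u(x, y) = 3 x^{2} y - 2 e^{x + y}

Derivation:
Substitute the ansatz u = A x^{2} y + B e^{x + y} into the left-hand side.
Derivatives of the ansatz:
  u_y = A x^{2} + B e^{x} e^{y}
  u_x = 2 A x y + B e^{x} e^{y}
Term by term:
  -3·u·u_y = - 3 A^{2} x^{4} y - 3 A B x^{2} y e^{x} e^{y} - 3 A B x^{2} e^{x} e^{y} - 3 B^{2} e^{2 x} e^{2 y}
  4·u^2·u_x = 8 A^{3} x^{5} y^{3} + 4 A^{2} B x^{4} y^{2} e^{x} e^{y} + 16 A^{2} B x^{3} y^{2} e^{x} e^{y} + 8 A B^{2} x^{2} y e^{2 x} e^{2 y} + 8 A B^{2} x y e^{2 x} e^{2 y} + 4 B^{3} e^{3 x} e^{3 y}
  4·u·u_x = 8 A^{2} x^{3} y^{2} + 4 A B x^{2} y e^{x} e^{y} + 8 A B x y e^{x} e^{y} + 4 B^{2} e^{2 x} e^{2 y}
So the left-hand side equals
  8 A^{3} x^{5} y^{3} + 4 A^{2} B x^{4} y^{2} e^{x} e^{y} + 16 A^{2} B x^{3} y^{2} e^{x} e^{y} - 3 A^{2} x^{4} y + 8 A^{2} x^{3} y^{2} + 8 A B^{2} x^{2} y e^{2 x} e^{2 y} + 8 A B^{2} x y e^{2 x} e^{2 y} + A B x^{2} y e^{x} e^{y} - 3 A B x^{2} e^{x} e^{y} + 8 A B x y e^{x} e^{y} + 4 B^{3} e^{3 x} e^{3 y} + B^{2} e^{2 x} e^{2 y}
This must equal f(x, y) identically; expanded, f = 216 x^{5} y^{3} - 72 x^{4} y^{2} e^{x} e^{y} - 27 x^{4} y - 288 x^{3} y^{2} e^{x} e^{y} + 72 x^{3} y^{2} + 96 x^{2} y e^{2 x} e^{2 y} - 6 x^{2} y e^{x} e^{y} + 18 x^{2} e^{x} e^{y} + 96 x y e^{2 x} e^{2 y} - 48 x y e^{x} e^{y} - 32 e^{3 x} e^{3 y} + 4 e^{2 x} e^{2 y}.
Matching coefficients of the independent functions:
  [x^{3} y^{2}]:  8 A^{2} = 72
  [x^{4} y]:  - 3 A^{2} = -27
  [x^{5} y^{3}]:  8 A^{3} = 216
  [e^{2 x} e^{2 y}]:  B^{2} = 4
  [e^{3 x} e^{3 y}]:  4 B^{3} = -32
  [x^{2} e^{x} e^{y}]:  - 3 A B = 18
  [x y e^{x} e^{y}]:  8 A B = -48
  [x y e^{2 x} e^{2 y}, x^{2} y e^{2 x} e^{2 y}]:  8 A B^{2} = 96
  [x^{2} y e^{x} e^{y}]:  A B = -6
  [x^{3} y^{2} e^{x} e^{y}]:  16 A^{2} B = -288
  [x^{4} y^{2} e^{x} e^{y}]:  4 A^{2} B = -72
Solving: A = 3, B = -2.
Check against the point condition:
  u(0, 0) = -2  ⟹  B = -2  ✓
Hence u(x, y) = 3 x^{2} y - 2 e^{x + y}.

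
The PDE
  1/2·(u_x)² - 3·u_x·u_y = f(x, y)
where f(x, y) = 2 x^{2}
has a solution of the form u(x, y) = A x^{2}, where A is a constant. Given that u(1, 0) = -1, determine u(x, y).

Substitute the ansatz u = A x^{2} into the left-hand side.
Derivatives of the ansatz:
  u_x = 2 A x
  u_y = 0
Term by term:
  1/2·(u_x)² = 2 A^{2} x^{2}
  -3·u_x·u_y = 0
So the left-hand side equals
  2 A^{2} x^{2}
This must equal f(x, y) = 2 x^{2} identically.
Matching coefficients of the independent functions:
  [x^{2}]:  2 A^{2} = 2
These equations allow (A) = (-1) or (1).
Impose the point condition(s):
  u(1, 0) = -1  ⟹  A = -1
Only A = -1 satisfies everything.
Hence u(x, y) = - x^{2}.

Answer: u(x, y) = - x^{2}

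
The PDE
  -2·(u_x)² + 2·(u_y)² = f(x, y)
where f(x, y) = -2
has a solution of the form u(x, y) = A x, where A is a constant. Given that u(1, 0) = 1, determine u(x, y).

Substitute the ansatz u = A x into the left-hand side.
Derivatives of the ansatz:
  u_x = A
  u_y = 0
Term by term:
  -2·(u_x)² = - 2 A^{2}
  2·(u_y)² = 0
So the left-hand side equals
  - 2 A^{2}
This must equal f(x, y) = -2 identically.
Matching coefficients of the independent functions:
  [constant term]:  - 2 A^{2} = -2
These equations allow (A) = (-1) or (1).
Impose the point condition(s):
  u(1, 0) = 1  ⟹  A = 1
Only A = 1 satisfies everything.
Hence u(x, y) = x.

Answer: u(x, y) = x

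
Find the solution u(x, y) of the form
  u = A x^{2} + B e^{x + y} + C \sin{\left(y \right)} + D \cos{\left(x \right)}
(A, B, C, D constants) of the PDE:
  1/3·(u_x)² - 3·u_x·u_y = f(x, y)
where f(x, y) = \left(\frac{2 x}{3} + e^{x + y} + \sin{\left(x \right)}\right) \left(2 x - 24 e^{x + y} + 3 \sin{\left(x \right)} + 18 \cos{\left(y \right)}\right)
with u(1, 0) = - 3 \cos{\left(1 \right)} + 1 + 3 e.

Substitute the ansatz u = A x^{2} + B e^{x + y} + C \sin{\left(y \right)} + D \cos{\left(x \right)} into the left-hand side.
Derivatives of the ansatz:
  u_x = 2 A x + B e^{x} e^{y} - D \sin{\left(x \right)}
  u_y = B e^{x} e^{y} + C \cos{\left(y \right)}
Term by term:
  1/3·(u_x)² = \frac{4 A^{2} x^{2}}{3} + \frac{4 A B x e^{x} e^{y}}{3} - \frac{4 A D x \sin{\left(x \right)}}{3} + \frac{B^{2} e^{2 x} e^{2 y}}{3} - \frac{2 B D e^{x} e^{y} \sin{\left(x \right)}}{3} + \frac{D^{2} \sin^{2}{\left(x \right)}}{3}
  -3·u_x·u_y = - 6 A B x e^{x} e^{y} - 6 A C x \cos{\left(y \right)} - 3 B^{2} e^{2 x} e^{2 y} - 3 B C e^{x} e^{y} \cos{\left(y \right)} + 3 B D e^{x} e^{y} \sin{\left(x \right)} + 3 C D \sin{\left(x \right)} \cos{\left(y \right)}
So the left-hand side equals
  \frac{4 A^{2} x^{2}}{3} - \frac{14 A B x e^{x} e^{y}}{3} - 6 A C x \cos{\left(y \right)} - \frac{4 A D x \sin{\left(x \right)}}{3} - \frac{8 B^{2} e^{2 x} e^{2 y}}{3} - 3 B C e^{x} e^{y} \cos{\left(y \right)} + \frac{7 B D e^{x} e^{y} \sin{\left(x \right)}}{3} + 3 C D \sin{\left(x \right)} \cos{\left(y \right)} + \frac{D^{2} \sin^{2}{\left(x \right)}}{3}
This must equal f(x, y) identically; expanded, f = \frac{4 x^{2}}{3} - 14 x e^{x} e^{y} + 4 x \sin{\left(x \right)} + 12 x \cos{\left(y \right)} - 24 e^{2 x} e^{2 y} - 21 e^{x} e^{y} \sin{\left(x \right)} + 18 e^{x} e^{y} \cos{\left(y \right)} + 3 \sin^{2}{\left(x \right)} + 18 \sin{\left(x \right)} \cos{\left(y \right)}.
Matching coefficients of the independent functions:
  [x^{2}]:  \frac{4 A^{2}}{3} = \frac{4}{3}
  [x \sin{\left(x \right)}]:  - \frac{4 A D}{3} = 4
  [x \cos{\left(y \right)}]:  - 6 A C = 12
  [e^{2 x} e^{2 y}]:  - \frac{8 B^{2}}{3} = -24
  [\sin{\left(x \right)} \cos{\left(y \right)}]:  3 C D = 18
  [x e^{x} e^{y}]:  - \frac{14 A B}{3} = -14
  [e^{x} e^{y} \sin{\left(x \right)}]:  \frac{7 B D}{3} = -21
  [e^{x} e^{y} \cos{\left(y \right)}]:  - 3 B C = 18
  [\sin^{2}{\left(x \right)}]:  \frac{D^{2}}{3} = 3
These equations allow (A, B, C, D) = (-1, -3, 2, 3) or (1, 3, -2, -3).
Impose the point condition(s):
  u(1, 0) = - 3 \cos{\left(1 \right)} + 1 + 3 e  ⟹  A + e B + D \cos{\left(1 \right)} = - 3 \cos{\left(1 \right)} + 1 + 3 e
Only A = 1, B = 3, C = -2, D = -3 satisfies everything.
Hence u(x, y) = x^{2} + 3 e^{x + y} - 2 \sin{\left(y \right)} - 3 \cos{\left(x \right)}.

Answer: u(x, y) = x^{2} + 3 e^{x + y} - 2 \sin{\left(y \right)} - 3 \cos{\left(x \right)}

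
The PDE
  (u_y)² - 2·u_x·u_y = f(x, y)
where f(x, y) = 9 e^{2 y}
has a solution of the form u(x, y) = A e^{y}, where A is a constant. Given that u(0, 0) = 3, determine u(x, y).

Substitute the ansatz u = A e^{y} into the left-hand side.
Derivatives of the ansatz:
  u_y = A e^{y}
  u_x = 0
Term by term:
  (u_y)² = A^{2} e^{2 y}
  -2·u_x·u_y = 0
So the left-hand side equals
  A^{2} e^{2 y}
This must equal f(x, y) = 9 e^{2 y} identically.
Matching coefficients of the independent functions:
  [e^{2 y}]:  A^{2} = 9
These equations allow (A) = (-3) or (3).
Impose the point condition(s):
  u(0, 0) = 3  ⟹  A = 3
Only A = 3 satisfies everything.
Hence u(x, y) = 3 e^{y}.

Answer: u(x, y) = 3 e^{y}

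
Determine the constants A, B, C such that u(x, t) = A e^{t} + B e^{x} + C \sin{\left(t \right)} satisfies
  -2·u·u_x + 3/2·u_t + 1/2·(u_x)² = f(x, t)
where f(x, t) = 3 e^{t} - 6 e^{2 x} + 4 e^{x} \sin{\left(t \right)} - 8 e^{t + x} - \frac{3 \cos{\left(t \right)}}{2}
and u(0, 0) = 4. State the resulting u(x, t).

Answer: u(x, t) = 2 e^{t} + 2 e^{x} - \sin{\left(t \right)}

Derivation:
Substitute the ansatz u = A e^{t} + B e^{x} + C \sin{\left(t \right)} into the left-hand side.
Derivatives of the ansatz:
  u_x = B e^{x}
  u_t = A e^{t} + C \cos{\left(t \right)}
Term by term:
  -2·u·u_x = - 2 A B e^{t} e^{x} - 2 B^{2} e^{2 x} - 2 B C e^{x} \sin{\left(t \right)}
  3/2·u_t = \frac{3 A e^{t}}{2} + \frac{3 C \cos{\left(t \right)}}{2}
  1/2·(u_x)² = \frac{B^{2} e^{2 x}}{2}
So the left-hand side equals
  - 2 A B e^{t} e^{x} + \frac{3 A e^{t}}{2} - \frac{3 B^{2} e^{2 x}}{2} - 2 B C e^{x} \sin{\left(t \right)} + \frac{3 C \cos{\left(t \right)}}{2}
This must equal f(x, t) identically; expanded, f = - 8 e^{t} e^{x} + 3 e^{t} - 6 e^{2 x} + 4 e^{x} \sin{\left(t \right)} - \frac{3 \cos{\left(t \right)}}{2}.
Matching coefficients of the independent functions:
  [e^{t} e^{x}]:  - 2 A B = -8
  [e^{x} \sin{\left(t \right)}]:  - 2 B C = 4
  [e^{t}]:  \frac{3 A}{2} = 3
  [e^{2 x}]:  - \frac{3 B^{2}}{2} = -6
  [\cos{\left(t \right)}]:  \frac{3 C}{2} = - \frac{3}{2}
Solving: A = 2, B = 2, C = -1.
Check against the point condition:
  u(0, 0) = 4  ⟹  A + B = 4  ✓
Hence u(x, t) = 2 e^{t} + 2 e^{x} - \sin{\left(t \right)}.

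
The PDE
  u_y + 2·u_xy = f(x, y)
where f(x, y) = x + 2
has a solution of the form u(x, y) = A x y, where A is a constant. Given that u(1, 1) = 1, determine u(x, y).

Substitute the ansatz u = A x y into the left-hand side.
Derivatives of the ansatz:
  u_y = A x
  u_xy = A
Term by term:
  u_y = A x
  2·u_xy = 2 A
So the left-hand side equals
  A x + 2 A
This must equal f(x, y) = x + 2 identically.
Matching coefficients of the independent functions:
  [constant term]:  2 A = 2
  [x]:  A = 1
Solving: A = 1.
Check against the point condition:
  u(1, 1) = 1  ⟹  A = 1  ✓
Hence u(x, y) = x y.

Answer: u(x, y) = x y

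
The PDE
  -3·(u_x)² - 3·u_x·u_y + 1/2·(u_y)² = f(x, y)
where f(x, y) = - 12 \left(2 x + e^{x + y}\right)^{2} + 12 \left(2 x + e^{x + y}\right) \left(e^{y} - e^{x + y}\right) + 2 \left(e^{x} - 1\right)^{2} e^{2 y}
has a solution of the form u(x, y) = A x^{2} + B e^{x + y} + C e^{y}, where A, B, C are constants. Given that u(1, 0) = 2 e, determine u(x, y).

Answer: u(x, y) = 2 x^{2} - 2 e^{y} + 2 e^{x + y}

Derivation:
Substitute the ansatz u = A x^{2} + B e^{x + y} + C e^{y} into the left-hand side.
Derivatives of the ansatz:
  u_x = 2 A x + B e^{x} e^{y}
  u_y = B e^{x} e^{y} + C e^{y}
Term by term:
  -3·(u_x)² = - 12 A^{2} x^{2} - 12 A B x e^{x} e^{y} - 3 B^{2} e^{2 x} e^{2 y}
  -3·u_x·u_y = - 6 A B x e^{x} e^{y} - 6 A C x e^{y} - 3 B^{2} e^{2 x} e^{2 y} - 3 B C e^{x} e^{2 y}
  1/2·(u_y)² = \frac{B^{2} e^{2 x} e^{2 y}}{2} + B C e^{x} e^{2 y} + \frac{C^{2} e^{2 y}}{2}
So the left-hand side equals
  - 12 A^{2} x^{2} - 18 A B x e^{x} e^{y} - 6 A C x e^{y} - \frac{11 B^{2} e^{2 x} e^{2 y}}{2} - 2 B C e^{x} e^{2 y} + \frac{C^{2} e^{2 y}}{2}
This must equal f(x, y) identically; expanded, f = - 48 x^{2} - 72 x e^{x} e^{y} + 24 x e^{y} - 22 e^{2 x} e^{2 y} + 8 e^{x} e^{2 y} + 2 e^{2 y}.
Matching coefficients of the independent functions:
  [x^{2}]:  - 12 A^{2} = -48
  [x e^{y}]:  - 6 A C = 24
  [e^{x} e^{2 y}]:  - 2 B C = 8
  [e^{2 x} e^{2 y}]:  - \frac{11 B^{2}}{2} = -22
  [x e^{x} e^{y}]:  - 18 A B = -72
  [e^{2 y}]:  \frac{C^{2}}{2} = 2
These equations allow (A, B, C) = (-2, -2, 2) or (2, 2, -2).
Impose the point condition(s):
  u(1, 0) = 2 e  ⟹  A + e B + C = 2 e
Only A = 2, B = 2, C = -2 satisfies everything.
Hence u(x, y) = 2 x^{2} - 2 e^{y} + 2 e^{x + y}.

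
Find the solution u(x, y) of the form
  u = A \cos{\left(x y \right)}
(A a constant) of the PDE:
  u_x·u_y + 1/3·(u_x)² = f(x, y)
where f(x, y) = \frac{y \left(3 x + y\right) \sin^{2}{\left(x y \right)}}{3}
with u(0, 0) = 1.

Answer: u(x, y) = \cos{\left(x y \right)}

Derivation:
Substitute the ansatz u = A \cos{\left(x y \right)} into the left-hand side.
Derivatives of the ansatz:
  u_x = - A y \sin{\left(x y \right)}
  u_y = - A x \sin{\left(x y \right)}
Term by term:
  u_x·u_y = A^{2} x y \sin^{2}{\left(x y \right)}
  1/3·(u_x)² = \frac{A^{2} y^{2} \sin^{2}{\left(x y \right)}}{3}
So the left-hand side equals
  A^{2} x y \sin^{2}{\left(x y \right)} + \frac{A^{2} y^{2} \sin^{2}{\left(x y \right)}}{3}
This must equal f(x, y) identically; expanded, f = x y \sin^{2}{\left(x y \right)} + \frac{y^{2} \sin^{2}{\left(x y \right)}}{3}.
Matching coefficients of the independent functions:
  [y^{2} \sin^{2}{\left(x y \right)}]:  \frac{A^{2}}{3} = \frac{1}{3}
  [x y \sin^{2}{\left(x y \right)}]:  A^{2} = 1
These equations allow (A) = (-1) or (1).
Impose the point condition(s):
  u(0, 0) = 1  ⟹  A = 1
Only A = 1 satisfies everything.
Hence u(x, y) = \cos{\left(x y \right)}.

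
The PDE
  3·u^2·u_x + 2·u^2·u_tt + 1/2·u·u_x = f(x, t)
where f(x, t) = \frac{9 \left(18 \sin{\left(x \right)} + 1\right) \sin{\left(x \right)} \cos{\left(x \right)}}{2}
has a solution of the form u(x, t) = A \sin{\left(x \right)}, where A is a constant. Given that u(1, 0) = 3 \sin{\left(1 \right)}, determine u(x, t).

Answer: u(x, t) = 3 \sin{\left(x \right)}

Derivation:
Substitute the ansatz u = A \sin{\left(x \right)} into the left-hand side.
Derivatives of the ansatz:
  u_x = A \cos{\left(x \right)}
  u_tt = 0
Term by term:
  3·u^2·u_x = 3 A^{3} \sin^{2}{\left(x \right)} \cos{\left(x \right)}
  2·u^2·u_tt = 0
  1/2·u·u_x = \frac{A^{2} \sin{\left(x \right)} \cos{\left(x \right)}}{2}
So the left-hand side equals
  3 A^{3} \sin^{2}{\left(x \right)} \cos{\left(x \right)} + \frac{A^{2} \sin{\left(x \right)} \cos{\left(x \right)}}{2}
This must equal f(x, t) identically; expanded, f = 81 \sin^{2}{\left(x \right)} \cos{\left(x \right)} + \frac{9 \sin{\left(x \right)} \cos{\left(x \right)}}{2}.
Matching coefficients of the independent functions:
  [\sin{\left(x \right)} \cos{\left(x \right)}]:  \frac{A^{2}}{2} = \frac{9}{2}
  [\sin^{2}{\left(x \right)} \cos{\left(x \right)}]:  3 A^{3} = 81
Solving: A = 3.
Check against the point condition:
  u(1, 0) = 3 \sin{\left(1 \right)}  ⟹  A \sin{\left(1 \right)} = 3 \sin{\left(1 \right)}  ✓
Hence u(x, t) = 3 \sin{\left(x \right)}.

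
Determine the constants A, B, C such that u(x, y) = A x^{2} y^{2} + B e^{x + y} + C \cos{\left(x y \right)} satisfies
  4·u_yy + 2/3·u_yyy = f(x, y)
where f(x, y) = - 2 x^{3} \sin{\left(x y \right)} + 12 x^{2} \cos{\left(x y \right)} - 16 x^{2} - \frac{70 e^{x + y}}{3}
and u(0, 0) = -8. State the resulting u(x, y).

Substitute the ansatz u = A x^{2} y^{2} + B e^{x + y} + C \cos{\left(x y \right)} into the left-hand side.
Derivatives of the ansatz:
  u_yy = 2 A x^{2} + B e^{x} e^{y} - C x^{2} \cos{\left(x y \right)}
  u_yyy = B e^{x} e^{y} + C x^{3} \sin{\left(x y \right)}
Term by term:
  4·u_yy = 8 A x^{2} + 4 B e^{x} e^{y} - 4 C x^{2} \cos{\left(x y \right)}
  2/3·u_yyy = \frac{2 B e^{x} e^{y}}{3} + \frac{2 C x^{3} \sin{\left(x y \right)}}{3}
So the left-hand side equals
  8 A x^{2} + \frac{14 B e^{x} e^{y}}{3} + \frac{2 C x^{3} \sin{\left(x y \right)}}{3} - 4 C x^{2} \cos{\left(x y \right)}
This must equal f(x, y) identically; expanded, f = - 2 x^{3} \sin{\left(x y \right)} + 12 x^{2} \cos{\left(x y \right)} - 16 x^{2} - \frac{70 e^{x} e^{y}}{3}.
Matching coefficients of the independent functions:
  [x^{2}]:  8 A = -16
  [x^{2} \cos{\left(x y \right)}]:  - 4 C = 12
  [x^{3} \sin{\left(x y \right)}]:  \frac{2 C}{3} = -2
  [e^{x} e^{y}]:  \frac{14 B}{3} = - \frac{70}{3}
Solving: A = -2, B = -5, C = -3.
Check against the point condition:
  u(0, 0) = -8  ⟹  B + C = -8  ✓
Hence u(x, y) = - 2 x^{2} y^{2} - 5 e^{x + y} - 3 \cos{\left(x y \right)}.

Answer: u(x, y) = - 2 x^{2} y^{2} - 5 e^{x + y} - 3 \cos{\left(x y \right)}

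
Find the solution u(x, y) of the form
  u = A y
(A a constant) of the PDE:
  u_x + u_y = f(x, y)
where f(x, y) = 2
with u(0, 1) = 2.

Substitute the ansatz u = A y into the left-hand side.
Derivatives of the ansatz:
  u_x = 0
  u_y = A
Term by term:
  u_x = 0
  u_y = A
So the left-hand side equals
  A
This must equal f(x, y) = 2 identically.
Matching coefficients of the independent functions:
  [constant term]:  A = 2
Solving: A = 2.
Check against the point condition:
  u(0, 1) = 2  ⟹  A = 2  ✓
Hence u(x, y) = 2 y.

Answer: u(x, y) = 2 y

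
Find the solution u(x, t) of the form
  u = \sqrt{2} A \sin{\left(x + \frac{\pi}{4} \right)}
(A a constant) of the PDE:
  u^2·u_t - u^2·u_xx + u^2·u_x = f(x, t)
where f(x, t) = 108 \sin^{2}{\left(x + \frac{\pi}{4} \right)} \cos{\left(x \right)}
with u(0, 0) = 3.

Substitute the ansatz u = \sqrt{2} A \sin{\left(x + \frac{\pi}{4} \right)} into the left-hand side.
Derivatives of the ansatz:
  u_t = 0
  u_xx = - \sqrt{2} A \sin{\left(x + \frac{\pi}{4} \right)}
  u_x = \sqrt{2} A \cos{\left(x + \frac{\pi}{4} \right)}
Term by term:
  u^2·u_t = 0
  -u^2·u_xx = 2 \sqrt{2} A^{3} \sin^{3}{\left(x + \frac{\pi}{4} \right)}
  u^2·u_x = 2 \sqrt{2} A^{3} \sin^{2}{\left(x + \frac{\pi}{4} \right)} \cos{\left(x + \frac{\pi}{4} \right)}
So the left-hand side equals
  2 \sqrt{2} A^{3} \sin^{3}{\left(x + \frac{\pi}{4} \right)} + 2 \sqrt{2} A^{3} \sin^{2}{\left(x + \frac{\pi}{4} \right)} \cos{\left(x + \frac{\pi}{4} \right)}
This must equal f(x, t) identically; expanded, f = 54 \sqrt{2} \sin^{3}{\left(x + \frac{\pi}{4} \right)} + 54 \sqrt{2} \sin^{2}{\left(x + \frac{\pi}{4} \right)} \cos{\left(x + \frac{\pi}{4} \right)}.
Matching coefficients of the independent functions:
  [\sqrt{2} \sin^{3}{\left(x + \frac{\pi}{4} \right)}, \sqrt{2} \sin^{2}{\left(x + \frac{\pi}{4} \right)} \cos{\left(x + \frac{\pi}{4} \right)}]:  2 A^{3} = 54
Solving: A = 3.
Check against the point condition:
  u(0, 0) = 3  ⟹  A = 3  ✓
Hence u(x, t) = 3 \sqrt{2} \sin{\left(x + \frac{\pi}{4} \right)}.

Answer: u(x, t) = 3 \sqrt{2} \sin{\left(x + \frac{\pi}{4} \right)}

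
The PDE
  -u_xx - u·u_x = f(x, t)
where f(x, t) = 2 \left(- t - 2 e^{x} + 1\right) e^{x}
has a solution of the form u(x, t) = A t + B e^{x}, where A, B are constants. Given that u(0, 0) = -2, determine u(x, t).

Substitute the ansatz u = A t + B e^{x} into the left-hand side.
Derivatives of the ansatz:
  u_xx = B e^{x}
  u_x = B e^{x}
Term by term:
  -u_xx = - B e^{x}
  -u·u_x = - A B t e^{x} - B^{2} e^{2 x}
So the left-hand side equals
  - A B t e^{x} - B^{2} e^{2 x} - B e^{x}
This must equal f(x, t) identically; expanded, f = - 2 t e^{x} - 4 e^{2 x} + 2 e^{x}.
Matching coefficients of the independent functions:
  [t e^{x}]:  - A B = -2
  [e^{x}]:  - B = 2
  [e^{2 x}]:  - B^{2} = -4
Solving: A = -1, B = -2.
Check against the point condition:
  u(0, 0) = -2  ⟹  B = -2  ✓
Hence u(x, t) = - t - 2 e^{x}.

Answer: u(x, t) = - t - 2 e^{x}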